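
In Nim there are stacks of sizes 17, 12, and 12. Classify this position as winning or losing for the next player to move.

Compute the nim-sum pairwise:
17 XOR 12 = 29
29 XOR 12 = 17
The nim-sum is 17 ≠ 0, so this is an N-position: the player to move can win.

Winning position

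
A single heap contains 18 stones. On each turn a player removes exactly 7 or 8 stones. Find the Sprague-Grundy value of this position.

0

Compute g(0), g(1), … for moves {7, 8}:
k:     0  1  2  3  4  5  6  7  8  9 10 11 12 13 14 15 16 17 18
g(k):  0  0  0  0  0  0  0  1  1  1  1  1  1  1  2  0  0  0  0
So g(18) = 0.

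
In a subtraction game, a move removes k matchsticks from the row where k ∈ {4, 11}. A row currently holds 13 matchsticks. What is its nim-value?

Grundy values for subtraction set {4, 11}:
k:     0  1  2  3  4  5  6  7  8  9 10 11 12 13
g(k):  0  0  0  0  1  1  1  1  0  0  0  2  1  1
So g(13) = 1.

1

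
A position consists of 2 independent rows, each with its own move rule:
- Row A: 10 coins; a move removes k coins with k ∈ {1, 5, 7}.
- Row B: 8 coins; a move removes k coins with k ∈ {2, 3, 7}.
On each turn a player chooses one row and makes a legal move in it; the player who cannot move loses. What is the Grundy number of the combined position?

1

For row A, compute g(0), g(1), … with moves {1, 5, 7}:
g(0) = mex{} = 0
g(1) = mex{0} = 1
g(2) = mex{1} = 0
g(3) = mex{0} = 1
g(4) = mex{1} = 0
g(5) = mex{0} = 1
g(6) = mex{1} = 0
g(7) = mex{0} = 1
g(8) = mex{1} = 0
g(9) = mex{0} = 1
g(10) = mex{1} = 0
So g(10) = 0.
Build the Grundy sequence for row B with g(k) = mex{g(k−s) : s ∈ {2, 3, 7}, s ≤ k}:
g(0) = mex{} = 0
g(1) = mex{} = 0
g(2) = mex{0} = 1
g(3) = mex{0} = 1
g(4) = mex{0,1} = 2
g(5) = mex{1} = 0
g(6) = mex{1,2} = 0
g(7) = mex{0,2} = 1
g(8) = mex{0} = 1
So g(8) = 1.
By the Sprague-Grundy theorem, the Grundy value of a sum of independent games is the XOR of the component values.
Combined value = 0 ⊕ 1 = 1.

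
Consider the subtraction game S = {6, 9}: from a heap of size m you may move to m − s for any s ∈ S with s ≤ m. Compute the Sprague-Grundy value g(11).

Build the Grundy sequence with g(k) = mex{g(k−s) : s ∈ {6, 9}, s ≤ k}:
k:     0  1  2  3  4  5  6  7  8  9 10 11
g(k):  0  0  0  0  0  0  1  1  1  1  1  1
So g(11) = 1.

1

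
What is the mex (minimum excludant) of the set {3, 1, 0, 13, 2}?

4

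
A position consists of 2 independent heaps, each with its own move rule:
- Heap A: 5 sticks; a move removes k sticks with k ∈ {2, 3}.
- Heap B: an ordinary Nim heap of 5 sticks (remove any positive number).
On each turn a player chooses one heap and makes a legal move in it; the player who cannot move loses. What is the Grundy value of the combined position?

5

For heap A, compute g(0), g(1), … with moves {2, 3}:
k:     0  1  2  3  4  5
g(k):  0  0  1  1  2  0
So g(5) = 0.
Heap B is a plain Nim heap of size 5, so its Grundy value is 5.
The value of a disjunctive sum is the nim-sum of the parts.
Combined value = 0 ⊕ 5 = 5.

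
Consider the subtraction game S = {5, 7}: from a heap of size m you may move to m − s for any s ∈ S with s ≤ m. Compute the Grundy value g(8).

Compute g(0), g(1), … for moves {5, 7}:
k:     0  1  2  3  4  5  6  7  8
g(k):  0  0  0  0  0  1  1  1  1
So g(8) = 1.

1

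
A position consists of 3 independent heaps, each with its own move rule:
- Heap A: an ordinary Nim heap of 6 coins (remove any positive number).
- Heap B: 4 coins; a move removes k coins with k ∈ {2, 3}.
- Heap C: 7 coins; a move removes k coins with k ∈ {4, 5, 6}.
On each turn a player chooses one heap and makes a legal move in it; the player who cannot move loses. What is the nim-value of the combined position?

Heap A is a plain Nim heap of size 6, so its Grundy value is 6.
Grundy values for heap B (subtraction set {2, 3}):
k:     0  1  2  3  4
g(k):  0  0  1  1  2
So g(4) = 2.
Build the Grundy sequence for heap C with g(k) = mex{g(k−s) : s ∈ {4, 5, 6}, s ≤ k}:
g(0) = mex{} = 0
g(1) = mex{} = 0
g(2) = mex{} = 0
g(3) = mex{} = 0
g(4) = mex{0} = 1
g(5) = mex{0} = 1
g(6) = mex{0} = 1
g(7) = mex{0} = 1
So g(7) = 1.
The value of a disjunctive sum is the nim-sum of the parts.
Combined value = 6 ⊕ 2 ⊕ 1 = 5.

5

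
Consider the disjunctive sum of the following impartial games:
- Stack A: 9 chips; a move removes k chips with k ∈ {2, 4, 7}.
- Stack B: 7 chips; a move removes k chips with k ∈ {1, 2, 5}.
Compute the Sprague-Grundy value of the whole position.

1

Build the Grundy sequence for stack A with g(k) = mex{g(k−s) : s ∈ {2, 4, 7}, s ≤ k}:
g(0) = mex{} = 0
g(1) = mex{} = 0
g(2) = mex{0} = 1
g(3) = mex{0} = 1
g(4) = mex{0,1} = 2
g(5) = mex{0,1} = 2
g(6) = mex{1,2} = 0
g(7) = mex{0,1,2} = 3
g(8) = mex{0,2} = 1
g(9) = mex{1,2,3} = 0
So g(9) = 0.
For stack B, compute g(0), g(1), … with moves {1, 2, 5}:
g(0) = mex{} = 0
g(1) = mex{0} = 1
g(2) = mex{0,1} = 2
g(3) = mex{1,2} = 0
g(4) = mex{0,2} = 1
g(5) = mex{0,1} = 2
g(6) = mex{1,2} = 0
g(7) = mex{0,2} = 1
So g(7) = 1.
The value of a disjunctive sum is the nim-sum of the parts.
Combined value = 0 XOR 1 = 1.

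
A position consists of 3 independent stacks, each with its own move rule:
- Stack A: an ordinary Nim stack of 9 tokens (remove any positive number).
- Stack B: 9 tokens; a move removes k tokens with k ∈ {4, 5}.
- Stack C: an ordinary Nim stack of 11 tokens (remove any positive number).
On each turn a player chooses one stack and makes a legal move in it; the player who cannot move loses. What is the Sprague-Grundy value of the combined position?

2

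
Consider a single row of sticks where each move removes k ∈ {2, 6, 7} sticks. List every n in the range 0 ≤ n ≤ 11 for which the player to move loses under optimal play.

0, 1, 4, 5, 9

Compute g(0), g(1), … for moves {2, 6, 7}:
g(0) = mex{} = 0
g(1) = mex{} = 0
g(2) = mex{0} = 1
g(3) = mex{0} = 1
g(4) = mex{1} = 0
g(5) = mex{1} = 0
g(6) = mex{0} = 1
g(7) = mex{0} = 1
g(8) = mex{0,1} = 2
g(9) = mex{1} = 0
g(10) = mex{0,1,2} = 3
g(11) = mex{0} = 1
The P-positions (g = 0) in 0..11 are 0, 1, 4, 5, 9.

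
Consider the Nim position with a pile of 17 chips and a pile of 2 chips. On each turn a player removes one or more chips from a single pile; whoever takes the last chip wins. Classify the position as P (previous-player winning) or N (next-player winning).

Write each in binary and XOR column by column:
  10001  (17)
  00010  (2)
  -----
  10011  (19)
The nim-sum is 19 ≠ 0, so this is an N-position: the player to move can win.

N-position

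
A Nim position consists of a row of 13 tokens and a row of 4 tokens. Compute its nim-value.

Write each in binary and XOR column by column:
  1101  (13)
  0100  (4)
  ----
  1001  (9)

9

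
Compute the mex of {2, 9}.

0

0 is not in the set, so the mex is 0.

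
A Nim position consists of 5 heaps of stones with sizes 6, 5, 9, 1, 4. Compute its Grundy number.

15

Compute the nim-sum pairwise:
6 ⊕ 5 = 3
3 ⊕ 9 = 10
10 ⊕ 1 = 11
11 ⊕ 4 = 15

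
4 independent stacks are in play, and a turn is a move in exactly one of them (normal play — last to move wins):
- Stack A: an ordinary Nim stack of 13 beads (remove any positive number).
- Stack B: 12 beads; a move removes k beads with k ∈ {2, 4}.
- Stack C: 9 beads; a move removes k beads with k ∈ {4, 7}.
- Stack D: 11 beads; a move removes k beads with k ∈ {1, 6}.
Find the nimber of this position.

Stack A is a plain Nim stack of size 13, so its Grundy value is 13.
For stack B, compute g(0), g(1), … with moves {2, 4}:
g(0) = mex{} = 0
g(1) = mex{} = 0
g(2) = mex{0} = 1
g(3) = mex{0} = 1
g(4) = mex{0,1} = 2
g(5) = mex{0,1} = 2
g(6) = mex{1,2} = 0
g(7) = mex{1,2} = 0
g(8) = mex{0,2} = 1
g(9) = mex{0,2} = 1
g(10) = mex{0,1} = 2
g(11) = mex{0,1} = 2
g(12) = mex{1,2} = 0
So g(12) = 0.
Grundy values for stack C (subtraction set {4, 7}):
g(0) = mex{} = 0
g(1) = mex{} = 0
g(2) = mex{} = 0
g(3) = mex{} = 0
g(4) = mex{0} = 1
g(5) = mex{0} = 1
g(6) = mex{0} = 1
g(7) = mex{0} = 1
g(8) = mex{0,1} = 2
g(9) = mex{0,1} = 2
So g(9) = 2.
Grundy values for stack D (subtraction set {1, 6}):
g(0) = mex{} = 0
g(1) = mex{0} = 1
g(2) = mex{1} = 0
g(3) = mex{0} = 1
g(4) = mex{1} = 0
g(5) = mex{0} = 1
g(6) = mex{0,1} = 2
g(7) = mex{1,2} = 0
g(8) = mex{0} = 1
g(9) = mex{1} = 0
g(10) = mex{0} = 1
g(11) = mex{1} = 0
So g(11) = 0.
The value of a disjunctive sum is the nim-sum of the parts.
Combined value = 13 XOR 0 XOR 2 XOR 0 = 15.

15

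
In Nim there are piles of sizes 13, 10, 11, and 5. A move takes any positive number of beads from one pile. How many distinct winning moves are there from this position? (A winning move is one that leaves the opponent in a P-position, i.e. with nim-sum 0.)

Nim-sum: 13 ⊕ 10 ⊕ 11 ⊕ 5 = 9.
The overall nim-sum is X = 9. A pile of size p has a winning move iff p XOR X < p (reduce it to p XOR X).
  13: 13 XOR 9 = 4 < 13 — winning move (to 4).
  10: 10 XOR 9 = 3 < 10 — winning move (to 3).
  11: 11 XOR 9 = 2 < 11 — winning move (to 2).
  5: 5 XOR 9 = 12 ≥ 5 — no move.
That gives 3 winning moves.

3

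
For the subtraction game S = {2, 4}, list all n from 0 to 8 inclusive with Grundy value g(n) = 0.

0, 1, 6, 7

Compute g(0), g(1), … for moves {2, 4}:
g(0) = mex{} = 0
g(1) = mex{} = 0
g(2) = mex{0} = 1
g(3) = mex{0} = 1
g(4) = mex{0,1} = 2
g(5) = mex{0,1} = 2
g(6) = mex{1,2} = 0
g(7) = mex{1,2} = 0
g(8) = mex{0,2} = 1
The P-positions (g = 0) in 0..8 are 0, 1, 6, 7.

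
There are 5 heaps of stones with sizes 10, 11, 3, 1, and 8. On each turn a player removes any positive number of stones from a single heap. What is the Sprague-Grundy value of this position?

11

Compute the nim-sum pairwise:
10 ^ 11 = 1
1 ^ 3 = 2
2 ^ 1 = 3
3 ^ 8 = 11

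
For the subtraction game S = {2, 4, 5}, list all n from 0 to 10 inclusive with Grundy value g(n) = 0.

0, 1, 7, 8

Grundy values for subtraction set {2, 4, 5}:
k:     0  1  2  3  4  5  6  7  8  9 10
g(k):  0  0  1  1  2  2  3  0  0  1  1
The P-positions (g = 0) in 0..10 are 0, 1, 7, 8.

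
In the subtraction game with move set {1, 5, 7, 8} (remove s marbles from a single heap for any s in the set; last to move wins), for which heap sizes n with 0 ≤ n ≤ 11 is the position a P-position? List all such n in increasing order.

0, 2, 4, 6

Compute g(0), g(1), … for moves {1, 5, 7, 8}:
g(0) = mex{} = 0
g(1) = mex{0} = 1
g(2) = mex{1} = 0
g(3) = mex{0} = 1
g(4) = mex{1} = 0
g(5) = mex{0} = 1
g(6) = mex{1} = 0
g(7) = mex{0} = 1
g(8) = mex{0,1} = 2
g(9) = mex{0,1,2} = 3
g(10) = mex{0,1,3} = 2
g(11) = mex{0,1,2} = 3
The P-positions (g = 0) in 0..11 are 0, 2, 4, 6.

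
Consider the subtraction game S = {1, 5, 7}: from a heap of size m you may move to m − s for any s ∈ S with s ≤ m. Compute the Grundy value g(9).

Compute g(0), g(1), … for moves {1, 5, 7}:
g(0) = mex{} = 0
g(1) = mex{0} = 1
g(2) = mex{1} = 0
g(3) = mex{0} = 1
g(4) = mex{1} = 0
g(5) = mex{0} = 1
g(6) = mex{1} = 0
g(7) = mex{0} = 1
g(8) = mex{1} = 0
g(9) = mex{0} = 1
So g(9) = 1.

1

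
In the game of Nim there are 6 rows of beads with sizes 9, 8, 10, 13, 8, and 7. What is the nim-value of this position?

9

Compute the nim-sum pairwise:
9 XOR 8 = 1
1 XOR 10 = 11
11 XOR 13 = 6
6 XOR 8 = 14
14 XOR 7 = 9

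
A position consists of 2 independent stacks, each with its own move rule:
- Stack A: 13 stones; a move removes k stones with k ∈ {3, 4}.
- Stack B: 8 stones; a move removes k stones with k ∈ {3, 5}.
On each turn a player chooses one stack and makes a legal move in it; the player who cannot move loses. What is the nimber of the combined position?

2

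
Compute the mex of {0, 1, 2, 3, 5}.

The values 0, 1, 2, 3 are all present; 4 is the first non-negative integer missing from the set.

4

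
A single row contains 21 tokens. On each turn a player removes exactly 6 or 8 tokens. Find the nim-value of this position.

1

Grundy values for subtraction set {6, 8}:
k:     0  1  2  3  4  5  6  7  8  9 10 11 12 13 14 15 16 17 18 19 20 21
g(k):  0  0  0  0  0  0  1  1  1  1  1  1  2  2  0  0  0  0  0  0  1  1
So g(21) = 1.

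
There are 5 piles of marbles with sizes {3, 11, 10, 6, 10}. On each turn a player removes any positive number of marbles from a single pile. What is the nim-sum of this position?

Compute the nim-sum pairwise:
3 ⊕ 11 = 8
8 ⊕ 10 = 2
2 ⊕ 6 = 4
4 ⊕ 10 = 14

14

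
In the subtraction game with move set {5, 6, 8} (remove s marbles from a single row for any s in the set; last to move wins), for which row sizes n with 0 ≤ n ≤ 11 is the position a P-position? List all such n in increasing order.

Grundy values for subtraction set {5, 6, 8}:
g(0) = mex{} = 0
g(1) = mex{} = 0
g(2) = mex{} = 0
g(3) = mex{} = 0
g(4) = mex{} = 0
g(5) = mex{0} = 1
g(6) = mex{0} = 1
g(7) = mex{0} = 1
g(8) = mex{0} = 1
g(9) = mex{0} = 1
g(10) = mex{0,1} = 2
g(11) = mex{0,1} = 2
The P-positions (g = 0) in 0..11 are 0, 1, 2, 3, 4.

0, 1, 2, 3, 4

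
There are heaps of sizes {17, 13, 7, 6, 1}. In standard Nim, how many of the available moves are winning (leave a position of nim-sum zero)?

Write each in binary and XOR column by column:
  10001  (17)
  01101  (13)
  00111  (7)
  00110  (6)
  00001  (1)
  -----
  11100  (28)
The overall nim-sum is X = 28. A heap of size p has a winning move iff p XOR X < p (reduce it to p XOR X).
  17: 17 XOR 28 = 13 < 17 — winning move (to 13).
  13: 13 XOR 28 = 17 ≥ 13 — no move.
  7: 7 XOR 28 = 27 ≥ 7 — no move.
  6: 6 XOR 28 = 26 ≥ 6 — no move.
  1: 1 XOR 28 = 29 ≥ 1 — no move.
That gives 1 winning move.

1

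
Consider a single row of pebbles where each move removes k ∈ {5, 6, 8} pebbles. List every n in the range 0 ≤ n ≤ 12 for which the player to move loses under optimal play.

0, 1, 2, 3, 4

Compute g(0), g(1), … for moves {5, 6, 8}:
g(0) = mex{} = 0
g(1) = mex{} = 0
g(2) = mex{} = 0
g(3) = mex{} = 0
g(4) = mex{} = 0
g(5) = mex{0} = 1
g(6) = mex{0} = 1
g(7) = mex{0} = 1
g(8) = mex{0} = 1
g(9) = mex{0} = 1
g(10) = mex{0,1} = 2
g(11) = mex{0,1} = 2
g(12) = mex{0,1} = 2
The P-positions (g = 0) in 0..12 are 0, 1, 2, 3, 4.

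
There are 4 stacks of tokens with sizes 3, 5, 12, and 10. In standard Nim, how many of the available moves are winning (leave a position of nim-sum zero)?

0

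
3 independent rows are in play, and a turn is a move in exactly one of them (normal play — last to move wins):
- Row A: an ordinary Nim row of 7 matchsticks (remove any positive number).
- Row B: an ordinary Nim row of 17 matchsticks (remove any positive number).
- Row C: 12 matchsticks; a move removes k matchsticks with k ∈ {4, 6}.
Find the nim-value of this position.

Row A is a plain Nim row of size 7, so its Grundy value is 7.
Row B is a plain Nim row of size 17, so its Grundy value is 17.
Grundy values for row C (subtraction set {4, 6}):
k:     0  1  2  3  4  5  6  7  8  9 10 11 12
g(k):  0  0  0  0  1  1  1  1  2  2  0  0  0
So g(12) = 0.
By the Sprague-Grundy theorem, the Grundy value of a sum of independent games is the XOR of the component values.
Combined value = 7 ⊕ 17 ⊕ 0 = 22.

22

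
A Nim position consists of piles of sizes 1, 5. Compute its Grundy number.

4

Nim-sum: 1 ⊕ 5 = 4.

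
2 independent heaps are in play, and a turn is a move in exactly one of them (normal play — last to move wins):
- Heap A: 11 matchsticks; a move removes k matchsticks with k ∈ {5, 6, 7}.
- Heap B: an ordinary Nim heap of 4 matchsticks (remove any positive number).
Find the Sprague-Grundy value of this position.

6

For heap A, compute g(0), g(1), … with moves {5, 6, 7}:
k:     0  1  2  3  4  5  6  7  8  9 10 11
g(k):  0  0  0  0  0  1  1  1  1  1  2  2
So g(11) = 2.
Heap B is a plain Nim heap of size 4, so its Grundy value is 4.
The value of a disjunctive sum is the nim-sum of the parts.
Combined value = 2 XOR 4 = 6.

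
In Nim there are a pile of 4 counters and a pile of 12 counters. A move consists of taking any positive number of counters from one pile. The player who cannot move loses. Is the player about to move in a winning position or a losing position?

Nim-sum: 4 ⊕ 12 = 8.
The nim-sum is 8 ≠ 0, so this is an N-position: the player to move can win.

Winning position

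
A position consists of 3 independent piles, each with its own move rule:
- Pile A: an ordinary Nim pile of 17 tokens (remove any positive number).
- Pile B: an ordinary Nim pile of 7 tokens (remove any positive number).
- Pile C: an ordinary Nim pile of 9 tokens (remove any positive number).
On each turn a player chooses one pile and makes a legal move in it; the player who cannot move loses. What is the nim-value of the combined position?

31

Pile A is a plain Nim pile of size 17, so its Grundy value is 17.
Pile B is a plain Nim pile of size 7, so its Grundy value is 7.
Pile C is a plain Nim pile of size 9, so its Grundy value is 9.
The value of a disjunctive sum is the nim-sum of the parts.
Combined value = 17 XOR 7 XOR 9 = 31.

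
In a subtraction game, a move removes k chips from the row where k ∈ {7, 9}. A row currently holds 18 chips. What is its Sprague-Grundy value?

Build the Grundy sequence with g(k) = mex{g(k−s) : s ∈ {7, 9}, s ≤ k}:
k:     0  1  2  3  4  5  6  7  8  9 10 11 12 13 14 15 16 17 18
g(k):  0  0  0  0  0  0  0  1  1  1  1  1  1  1  2  2  0  0  0
So g(18) = 0.

0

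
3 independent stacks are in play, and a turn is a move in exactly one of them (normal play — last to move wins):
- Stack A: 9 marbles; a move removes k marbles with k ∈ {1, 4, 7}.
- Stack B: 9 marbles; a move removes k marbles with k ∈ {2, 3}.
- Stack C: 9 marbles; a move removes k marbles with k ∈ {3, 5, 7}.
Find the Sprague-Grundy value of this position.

0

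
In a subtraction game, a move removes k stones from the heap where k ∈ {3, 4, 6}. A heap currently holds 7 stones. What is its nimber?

2

Compute g(0), g(1), … for moves {3, 4, 6}:
g(0) = mex{} = 0
g(1) = mex{} = 0
g(2) = mex{} = 0
g(3) = mex{0} = 1
g(4) = mex{0} = 1
g(5) = mex{0} = 1
g(6) = mex{0,1} = 2
g(7) = mex{0,1} = 2
So g(7) = 2.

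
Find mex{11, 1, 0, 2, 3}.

The values 0, 1, 2, 3 are all present; 4 is the first non-negative integer missing from the set.

4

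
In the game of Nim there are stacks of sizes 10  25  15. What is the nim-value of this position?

28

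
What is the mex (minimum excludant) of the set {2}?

0

0 is not in the set, so the mex is 0.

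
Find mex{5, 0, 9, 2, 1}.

3

The values 0, 1, 2 are all present; 3 is the first non-negative integer missing from the set.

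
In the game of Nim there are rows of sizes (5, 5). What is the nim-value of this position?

Bitwise XOR of the heap sizes:
  101  (5)
  101  (5)
  ---
  000  (0)

0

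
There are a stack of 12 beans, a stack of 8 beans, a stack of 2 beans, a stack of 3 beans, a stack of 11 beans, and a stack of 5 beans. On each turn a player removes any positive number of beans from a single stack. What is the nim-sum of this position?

11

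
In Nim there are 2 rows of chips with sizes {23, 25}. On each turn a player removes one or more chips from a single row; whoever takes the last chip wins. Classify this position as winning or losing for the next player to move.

Winning position

Compute the nim-sum pairwise:
23 ⊕ 25 = 14
The nim-sum is 14 ≠ 0, so this is an N-position: the player to move can win.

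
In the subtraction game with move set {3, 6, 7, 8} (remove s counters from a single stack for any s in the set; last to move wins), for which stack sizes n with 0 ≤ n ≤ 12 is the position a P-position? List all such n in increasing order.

Grundy values for subtraction set {3, 6, 7, 8}:
g(0) = mex{} = 0
g(1) = mex{} = 0
g(2) = mex{} = 0
g(3) = mex{0} = 1
g(4) = mex{0} = 1
g(5) = mex{0} = 1
g(6) = mex{0,1} = 2
g(7) = mex{0,1} = 2
g(8) = mex{0,1} = 2
g(9) = mex{0,1,2} = 3
g(10) = mex{0,1,2} = 3
g(11) = mex{1,2} = 0
g(12) = mex{1,2,3} = 0
The P-positions (g = 0) in 0..12 are 0, 1, 2, 11, 12.

0, 1, 2, 11, 12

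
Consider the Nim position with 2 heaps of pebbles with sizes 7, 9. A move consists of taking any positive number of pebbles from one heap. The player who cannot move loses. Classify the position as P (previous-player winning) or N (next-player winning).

N-position

Nim-sum: 7 ⊕ 9 = 14.
The nim-sum is 14 ≠ 0, so this is an N-position: the player to move can win.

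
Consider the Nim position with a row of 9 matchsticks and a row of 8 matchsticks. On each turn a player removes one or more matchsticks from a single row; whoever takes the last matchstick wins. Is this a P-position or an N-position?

Compute the nim-sum pairwise:
9 XOR 8 = 1
The nim-sum is 1 ≠ 0, so this is an N-position: the player to move can win.

N-position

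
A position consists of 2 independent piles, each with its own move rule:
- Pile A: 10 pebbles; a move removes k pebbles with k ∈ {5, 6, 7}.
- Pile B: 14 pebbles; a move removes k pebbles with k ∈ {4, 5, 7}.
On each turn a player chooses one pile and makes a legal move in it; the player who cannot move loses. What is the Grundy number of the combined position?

Build the Grundy sequence for pile A with g(k) = mex{g(k−s) : s ∈ {5, 6, 7}, s ≤ k}:
k:     0  1  2  3  4  5  6  7  8  9 10
g(k):  0  0  0  0  0  1  1  1  1  1  2
So g(10) = 2.
For pile B, compute g(0), g(1), … with moves {4, 5, 7}:
k:     0  1  2  3  4  5  6  7  8  9 10 11 12 13 14
g(k):  0  0  0  0  1  1  1  1  2  2  2  0  0  0  0
So g(14) = 0.
The value of a disjunctive sum is the nim-sum of the parts.
Combined value = 2 ⊕ 0 = 2.

2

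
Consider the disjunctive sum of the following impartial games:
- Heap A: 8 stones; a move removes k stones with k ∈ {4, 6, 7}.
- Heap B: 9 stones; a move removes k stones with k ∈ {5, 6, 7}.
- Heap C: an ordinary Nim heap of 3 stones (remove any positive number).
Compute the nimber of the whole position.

0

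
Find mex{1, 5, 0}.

2

The values 0, 1 are all present; 2 is the first non-negative integer missing from the set.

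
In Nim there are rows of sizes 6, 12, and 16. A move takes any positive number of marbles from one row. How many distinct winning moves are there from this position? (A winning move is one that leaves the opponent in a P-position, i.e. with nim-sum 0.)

1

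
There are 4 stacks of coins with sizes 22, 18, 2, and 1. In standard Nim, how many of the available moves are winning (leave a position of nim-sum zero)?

Nim-sum: 22 XOR 18 XOR 2 XOR 1 = 7.
The overall nim-sum is X = 7. A stack of size p has a winning move iff p XOR X < p (reduce it to p XOR X).
  22: 22 XOR 7 = 17 < 22 — winning move (to 17).
  18: 18 XOR 7 = 21 ≥ 18 — no move.
  2: 2 XOR 7 = 5 ≥ 2 — no move.
  1: 1 XOR 7 = 6 ≥ 1 — no move.
That gives 1 winning move.

1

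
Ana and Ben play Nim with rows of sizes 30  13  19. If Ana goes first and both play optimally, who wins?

In binary:
  11110  (30)
  01101  (13)
  10011  (19)
  -----
  00000  (0)
The nim-sum is 0, so this is a P-position: the player to move is in a losing position under optimal play; Ana is about to move from it and so loses — Ben wins.

Ben wins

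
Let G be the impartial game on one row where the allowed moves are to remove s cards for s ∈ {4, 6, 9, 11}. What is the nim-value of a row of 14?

3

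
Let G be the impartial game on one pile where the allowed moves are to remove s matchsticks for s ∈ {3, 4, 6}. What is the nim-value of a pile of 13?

1

Build the Grundy sequence with g(k) = mex{g(k−s) : s ∈ {3, 4, 6}, s ≤ k}:
g(0) = mex{} = 0
g(1) = mex{} = 0
g(2) = mex{} = 0
g(3) = mex{0} = 1
g(4) = mex{0} = 1
g(5) = mex{0} = 1
g(6) = mex{0,1} = 2
g(7) = mex{0,1} = 2
g(8) = mex{0,1} = 2
g(9) = mex{1,2} = 0
g(10) = mex{1,2} = 0
g(11) = mex{1,2} = 0
g(12) = mex{0,2} = 1
g(13) = mex{0,2} = 1
So g(13) = 1.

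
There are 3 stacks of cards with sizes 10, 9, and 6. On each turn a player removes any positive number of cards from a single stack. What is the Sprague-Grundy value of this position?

Nim-sum: 10 ⊕ 9 ⊕ 6 = 5.

5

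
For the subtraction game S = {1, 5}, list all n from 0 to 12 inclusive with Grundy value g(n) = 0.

0, 2, 4, 6, 8, 10, 12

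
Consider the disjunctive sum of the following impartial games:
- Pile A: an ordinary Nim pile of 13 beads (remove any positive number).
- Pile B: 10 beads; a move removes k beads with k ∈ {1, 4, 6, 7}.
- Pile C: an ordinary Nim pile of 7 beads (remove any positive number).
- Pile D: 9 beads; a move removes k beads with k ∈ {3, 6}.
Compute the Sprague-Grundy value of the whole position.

Pile A is a plain Nim pile of size 13, so its Grundy value is 13.
Build the Grundy sequence for pile B with g(k) = mex{g(k−s) : s ∈ {1, 4, 6, 7}, s ≤ k}:
k:     0  1  2  3  4  5  6  7  8  9 10
g(k):  0  1  0  1  2  0  1  2  3  2  0
So g(10) = 0.
Pile C is a plain Nim pile of size 7, so its Grundy value is 7.
Build the Grundy sequence for pile D with g(k) = mex{g(k−s) : s ∈ {3, 6}, s ≤ k}:
k:     0  1  2  3  4  5  6  7  8  9
g(k):  0  0  0  1  1  1  2  2  2  0
So g(9) = 0.
The value of a disjunctive sum is the nim-sum of the parts.
Combined value = 13 XOR 0 XOR 7 XOR 0 = 10.

10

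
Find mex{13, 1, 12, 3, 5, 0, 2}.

4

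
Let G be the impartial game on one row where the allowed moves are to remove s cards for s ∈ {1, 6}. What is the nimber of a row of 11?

Compute g(0), g(1), … for moves {1, 6}:
g(0) = mex{} = 0
g(1) = mex{0} = 1
g(2) = mex{1} = 0
g(3) = mex{0} = 1
g(4) = mex{1} = 0
g(5) = mex{0} = 1
g(6) = mex{0,1} = 2
g(7) = mex{1,2} = 0
g(8) = mex{0} = 1
g(9) = mex{1} = 0
g(10) = mex{0} = 1
g(11) = mex{1} = 0
So g(11) = 0.

0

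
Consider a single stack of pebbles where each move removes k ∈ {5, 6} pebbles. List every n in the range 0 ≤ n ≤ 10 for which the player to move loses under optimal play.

Build the Grundy sequence with g(k) = mex{g(k−s) : s ∈ {5, 6}, s ≤ k}:
g(0) = mex{} = 0
g(1) = mex{} = 0
g(2) = mex{} = 0
g(3) = mex{} = 0
g(4) = mex{} = 0
g(5) = mex{0} = 1
g(6) = mex{0} = 1
g(7) = mex{0} = 1
g(8) = mex{0} = 1
g(9) = mex{0} = 1
g(10) = mex{0,1} = 2
The P-positions (g = 0) in 0..10 are 0, 1, 2, 3, 4.

0, 1, 2, 3, 4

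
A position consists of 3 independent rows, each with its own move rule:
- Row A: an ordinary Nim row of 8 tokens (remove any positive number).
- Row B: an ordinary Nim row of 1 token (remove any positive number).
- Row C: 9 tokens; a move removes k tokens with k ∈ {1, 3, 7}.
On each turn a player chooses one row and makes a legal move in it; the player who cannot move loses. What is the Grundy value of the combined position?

8

Row A is a plain Nim row of size 8, so its Grundy value is 8.
Row B is a plain Nim row of size 1, so its Grundy value is 1.
For row C, compute g(0), g(1), … with moves {1, 3, 7}:
k:     0  1  2  3  4  5  6  7  8  9
g(k):  0  1  0  1  0  1  0  1  0  1
So g(9) = 1.
The value of a disjunctive sum is the nim-sum of the parts.
Combined value = 8 XOR 1 XOR 1 = 8.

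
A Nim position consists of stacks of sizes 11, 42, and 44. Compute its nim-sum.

13

Nim-sum: 11 ^ 42 ^ 44 = 13.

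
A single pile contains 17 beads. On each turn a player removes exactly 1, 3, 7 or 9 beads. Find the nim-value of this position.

Grundy values for subtraction set {1, 3, 7, 9}:
k:     0  1  2  3  4  5  6  7  8  9 10 11 12 13 14 15 16 17
g(k):  0  1  0  1  0  1  0  1  0  1  0  1  0  1  0  1  0  1
So g(17) = 1.

1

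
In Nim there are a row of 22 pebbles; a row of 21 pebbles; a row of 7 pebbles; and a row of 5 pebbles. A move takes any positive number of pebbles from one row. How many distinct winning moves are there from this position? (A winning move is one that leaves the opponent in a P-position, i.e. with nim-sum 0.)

3

Nim-sum: 22 ⊕ 21 ⊕ 7 ⊕ 5 = 1.
The overall nim-sum is X = 1. A row of size p has a winning move iff p XOR X < p (reduce it to p XOR X).
  22: 22 XOR 1 = 23 ≥ 22 — no move.
  21: 21 XOR 1 = 20 < 21 — winning move (to 20).
  7: 7 XOR 1 = 6 < 7 — winning move (to 6).
  5: 5 XOR 1 = 4 < 5 — winning move (to 4).
That gives 3 winning moves.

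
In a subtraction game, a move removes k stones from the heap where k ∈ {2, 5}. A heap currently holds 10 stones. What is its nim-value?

1

Grundy values for subtraction set {2, 5}:
g(0) = mex{} = 0
g(1) = mex{} = 0
g(2) = mex{0} = 1
g(3) = mex{0} = 1
g(4) = mex{1} = 0
g(5) = mex{0,1} = 2
g(6) = mex{0} = 1
g(7) = mex{1,2} = 0
g(8) = mex{1} = 0
g(9) = mex{0} = 1
g(10) = mex{0,2} = 1
So g(10) = 1.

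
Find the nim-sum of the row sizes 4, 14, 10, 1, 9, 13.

Nim-sum: 4 ^ 14 ^ 10 ^ 1 ^ 9 ^ 13 = 5.

5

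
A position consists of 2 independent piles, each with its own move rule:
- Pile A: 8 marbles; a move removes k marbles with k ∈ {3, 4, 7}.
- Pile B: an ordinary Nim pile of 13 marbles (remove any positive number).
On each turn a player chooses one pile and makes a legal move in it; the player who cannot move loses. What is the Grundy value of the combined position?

15

For pile A, compute g(0), g(1), … with moves {3, 4, 7}:
k:     0  1  2  3  4  5  6  7  8
g(k):  0  0  0  1  1  1  2  2  2
So g(8) = 2.
Pile B is a plain Nim pile of size 13, so its Grundy value is 13.
The value of a disjunctive sum is the nim-sum of the parts.
Combined value = 2 ⊕ 13 = 15.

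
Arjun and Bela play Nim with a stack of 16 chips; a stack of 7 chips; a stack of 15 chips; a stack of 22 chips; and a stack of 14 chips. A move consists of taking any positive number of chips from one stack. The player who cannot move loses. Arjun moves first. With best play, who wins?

Bela wins

Bitwise XOR of the heap sizes:
  10000  (16)
  00111  (7)
  01111  (15)
  10110  (22)
  01110  (14)
  -----
  00000  (0)
The nim-sum is 0, so this is a P-position: the player to move is in a losing position under optimal play; Arjun is about to move from it and so loses — Bela wins.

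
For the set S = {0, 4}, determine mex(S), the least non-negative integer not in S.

1

0 is in the set but 1 is not, so the mex is 1.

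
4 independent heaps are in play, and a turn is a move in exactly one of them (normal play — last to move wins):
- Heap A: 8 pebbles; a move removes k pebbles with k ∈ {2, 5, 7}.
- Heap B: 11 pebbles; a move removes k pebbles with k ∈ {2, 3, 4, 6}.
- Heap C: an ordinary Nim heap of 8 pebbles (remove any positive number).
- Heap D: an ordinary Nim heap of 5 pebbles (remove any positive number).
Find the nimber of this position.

14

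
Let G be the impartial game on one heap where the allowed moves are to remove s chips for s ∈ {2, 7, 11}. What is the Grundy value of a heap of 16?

1

Grundy values for subtraction set {2, 7, 11}:
k:     0  1  2  3  4  5  6  7  8  9 10 11 12 13 14 15 16
g(k):  0  0  1  1  0  0  1  1  2  0  0  1  1  0  0  1  1
So g(16) = 1.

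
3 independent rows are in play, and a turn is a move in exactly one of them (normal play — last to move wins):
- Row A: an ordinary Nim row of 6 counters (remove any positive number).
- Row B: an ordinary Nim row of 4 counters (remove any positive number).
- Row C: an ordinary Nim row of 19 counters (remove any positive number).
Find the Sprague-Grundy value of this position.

17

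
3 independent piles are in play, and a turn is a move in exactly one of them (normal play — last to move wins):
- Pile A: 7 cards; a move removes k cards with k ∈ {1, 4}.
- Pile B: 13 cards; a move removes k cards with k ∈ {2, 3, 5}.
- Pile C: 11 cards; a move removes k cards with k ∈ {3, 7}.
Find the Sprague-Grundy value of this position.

3

Grundy values for pile A (subtraction set {1, 4}):
k:     0  1  2  3  4  5  6  7
g(k):  0  1  0  1  2  0  1  0
So g(7) = 0.
Build the Grundy sequence for pile B with g(k) = mex{g(k−s) : s ∈ {2, 3, 5}, s ≤ k}:
g(0) = mex{} = 0
g(1) = mex{} = 0
g(2) = mex{0} = 1
g(3) = mex{0} = 1
g(4) = mex{0,1} = 2
g(5) = mex{0,1} = 2
g(6) = mex{0,1,2} = 3
g(7) = mex{1,2} = 0
g(8) = mex{1,2,3} = 0
g(9) = mex{0,2,3} = 1
g(10) = mex{0,2} = 1
g(11) = mex{0,1,3} = 2
g(12) = mex{0,1} = 2
g(13) = mex{0,1,2} = 3
So g(13) = 3.
For pile C, compute g(0), g(1), … with moves {3, 7}:
k:     0  1  2  3  4  5  6  7  8  9 10 11
g(k):  0  0  0  1  1  1  0  2  2  1  0  0
So g(11) = 0.
By the Sprague-Grundy theorem, the Grundy value of a sum of independent games is the XOR of the component values.
Combined value = 0 ⊕ 3 ⊕ 0 = 3.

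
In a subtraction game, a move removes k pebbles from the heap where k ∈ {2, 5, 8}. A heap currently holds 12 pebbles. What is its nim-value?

1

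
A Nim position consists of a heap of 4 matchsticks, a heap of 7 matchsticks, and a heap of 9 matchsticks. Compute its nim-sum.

Nim-sum: 4 ^ 7 ^ 9 = 10.

10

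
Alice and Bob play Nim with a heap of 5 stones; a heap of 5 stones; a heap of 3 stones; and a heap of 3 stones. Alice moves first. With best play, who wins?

Bob wins

Compute the nim-sum pairwise:
5 ⊕ 5 = 0
0 ⊕ 3 = 3
3 ⊕ 3 = 0
The nim-sum is 0, so this is a P-position: the player to move is in a losing position under optimal play; Alice is about to move from it and so loses — Bob wins.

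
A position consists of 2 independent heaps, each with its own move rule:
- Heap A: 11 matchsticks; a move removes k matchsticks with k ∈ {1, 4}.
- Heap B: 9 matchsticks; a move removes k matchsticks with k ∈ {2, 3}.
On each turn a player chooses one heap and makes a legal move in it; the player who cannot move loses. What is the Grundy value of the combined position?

3

Build the Grundy sequence for heap A with g(k) = mex{g(k−s) : s ∈ {1, 4}, s ≤ k}:
g(0) = mex{} = 0
g(1) = mex{0} = 1
g(2) = mex{1} = 0
g(3) = mex{0} = 1
g(4) = mex{0,1} = 2
g(5) = mex{1,2} = 0
g(6) = mex{0} = 1
g(7) = mex{1} = 0
g(8) = mex{0,2} = 1
g(9) = mex{0,1} = 2
g(10) = mex{1,2} = 0
g(11) = mex{0} = 1
So g(11) = 1.
Build the Grundy sequence for heap B with g(k) = mex{g(k−s) : s ∈ {2, 3}, s ≤ k}:
k:     0  1  2  3  4  5  6  7  8  9
g(k):  0  0  1  1  2  0  0  1  1  2
So g(9) = 2.
The value of a disjunctive sum is the nim-sum of the parts.
Combined value = 1 XOR 2 = 3.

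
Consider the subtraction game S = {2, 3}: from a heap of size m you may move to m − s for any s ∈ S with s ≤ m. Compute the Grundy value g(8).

Build the Grundy sequence with g(k) = mex{g(k−s) : s ∈ {2, 3}, s ≤ k}:
k:     0  1  2  3  4  5  6  7  8
g(k):  0  0  1  1  2  0  0  1  1
So g(8) = 1.

1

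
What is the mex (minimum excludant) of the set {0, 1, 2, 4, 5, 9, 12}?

The values 0, 1, 2 are all present; 3 is the first non-negative integer missing from the set.

3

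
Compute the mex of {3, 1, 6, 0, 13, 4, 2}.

5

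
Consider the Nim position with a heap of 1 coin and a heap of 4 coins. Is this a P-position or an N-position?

N-position

Nim-sum: 1 ⊕ 4 = 5.
The nim-sum is 5 ≠ 0, so this is an N-position: the player to move can win.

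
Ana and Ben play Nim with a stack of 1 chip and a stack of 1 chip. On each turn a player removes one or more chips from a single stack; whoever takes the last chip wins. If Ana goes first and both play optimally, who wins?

Write each in binary and XOR column by column:
  1  (1)
  1  (1)
  -
  0  (0)
The nim-sum is 0, so this is a P-position: the player to move is in a losing position under optimal play; Ana is about to move from it and so loses — Ben wins.

Ben wins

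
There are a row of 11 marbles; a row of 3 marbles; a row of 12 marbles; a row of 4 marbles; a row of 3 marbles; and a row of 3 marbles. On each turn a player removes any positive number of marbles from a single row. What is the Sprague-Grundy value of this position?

0

Nim-sum: 11 ⊕ 3 ⊕ 12 ⊕ 4 ⊕ 3 ⊕ 3 = 0.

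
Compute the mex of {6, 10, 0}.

0 is in the set but 1 is not, so the mex is 1.

1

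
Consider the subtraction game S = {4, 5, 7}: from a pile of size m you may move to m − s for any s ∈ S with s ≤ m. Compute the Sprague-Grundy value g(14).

0

Build the Grundy sequence with g(k) = mex{g(k−s) : s ∈ {4, 5, 7}, s ≤ k}:
g(0) = mex{} = 0
g(1) = mex{} = 0
g(2) = mex{} = 0
g(3) = mex{} = 0
g(4) = mex{0} = 1
g(5) = mex{0} = 1
g(6) = mex{0} = 1
g(7) = mex{0} = 1
g(8) = mex{0,1} = 2
g(9) = mex{0,1} = 2
g(10) = mex{0,1} = 2
g(11) = mex{1} = 0
g(12) = mex{1,2} = 0
g(13) = mex{1,2} = 0
g(14) = mex{1,2} = 0
So g(14) = 0.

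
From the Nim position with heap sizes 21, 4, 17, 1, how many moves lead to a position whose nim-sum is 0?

3

In binary:
  10101  (21)
  00100  (4)
  10001  (17)
  00001  (1)
  -----
  00001  (1)
The overall nim-sum is X = 1. A heap of size p has a winning move iff p XOR X < p (reduce it to p XOR X).
  21: 21 XOR 1 = 20 < 21 — winning move (to 20).
  4: 4 XOR 1 = 5 ≥ 4 — no move.
  17: 17 XOR 1 = 16 < 17 — winning move (to 16).
  1: 1 XOR 1 = 0 < 1 — winning move (to 0).
That gives 3 winning moves.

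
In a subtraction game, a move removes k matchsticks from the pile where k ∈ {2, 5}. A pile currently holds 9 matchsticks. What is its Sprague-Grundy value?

Compute g(0), g(1), … for moves {2, 5}:
g(0) = mex{} = 0
g(1) = mex{} = 0
g(2) = mex{0} = 1
g(3) = mex{0} = 1
g(4) = mex{1} = 0
g(5) = mex{0,1} = 2
g(6) = mex{0} = 1
g(7) = mex{1,2} = 0
g(8) = mex{1} = 0
g(9) = mex{0} = 1
So g(9) = 1.

1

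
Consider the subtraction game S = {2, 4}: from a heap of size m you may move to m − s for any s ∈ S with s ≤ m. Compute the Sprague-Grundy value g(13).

0

Grundy values for subtraction set {2, 4}:
k:     0  1  2  3  4  5  6  7  8  9 10 11 12 13
g(k):  0  0  1  1  2  2  0  0  1  1  2  2  0  0
So g(13) = 0.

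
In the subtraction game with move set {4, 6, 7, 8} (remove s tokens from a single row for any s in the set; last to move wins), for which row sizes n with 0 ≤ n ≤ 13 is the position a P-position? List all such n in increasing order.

0, 1, 2, 3, 12, 13

Compute g(0), g(1), … for moves {4, 6, 7, 8}:
g(0) = mex{} = 0
g(1) = mex{} = 0
g(2) = mex{} = 0
g(3) = mex{} = 0
g(4) = mex{0} = 1
g(5) = mex{0} = 1
g(6) = mex{0} = 1
g(7) = mex{0} = 1
g(8) = mex{0,1} = 2
g(9) = mex{0,1} = 2
g(10) = mex{0,1} = 2
g(11) = mex{0,1} = 2
g(12) = mex{1,2} = 0
g(13) = mex{1,2} = 0
The P-positions (g = 0) in 0..13 are 0, 1, 2, 3, 12, 13.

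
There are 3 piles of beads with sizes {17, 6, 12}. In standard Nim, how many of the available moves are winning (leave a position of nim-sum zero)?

1

In binary:
  10001  (17)
  00110  (6)
  01100  (12)
  -----
  11011  (27)
The overall nim-sum is X = 27. A pile of size p has a winning move iff p XOR X < p (reduce it to p XOR X).
  17: 17 XOR 27 = 10 < 17 — winning move (to 10).
  6: 6 XOR 27 = 29 ≥ 6 — no move.
  12: 12 XOR 27 = 23 ≥ 12 — no move.
That gives 1 winning move.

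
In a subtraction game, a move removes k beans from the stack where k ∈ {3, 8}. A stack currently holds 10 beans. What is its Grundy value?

1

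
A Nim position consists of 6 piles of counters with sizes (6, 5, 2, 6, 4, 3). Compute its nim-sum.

Write each in binary and XOR column by column:
  110  (6)
  101  (5)
  010  (2)
  110  (6)
  100  (4)
  011  (3)
  ---
  000  (0)

0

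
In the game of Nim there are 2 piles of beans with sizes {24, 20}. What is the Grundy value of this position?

12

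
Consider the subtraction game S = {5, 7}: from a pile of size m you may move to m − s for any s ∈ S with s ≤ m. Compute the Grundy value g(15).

0

Compute g(0), g(1), … for moves {5, 7}:
k:     0  1  2  3  4  5  6  7  8  9 10 11 12 13 14 15
g(k):  0  0  0  0  0  1  1  1  1  1  2  2  0  0  0  0
So g(15) = 0.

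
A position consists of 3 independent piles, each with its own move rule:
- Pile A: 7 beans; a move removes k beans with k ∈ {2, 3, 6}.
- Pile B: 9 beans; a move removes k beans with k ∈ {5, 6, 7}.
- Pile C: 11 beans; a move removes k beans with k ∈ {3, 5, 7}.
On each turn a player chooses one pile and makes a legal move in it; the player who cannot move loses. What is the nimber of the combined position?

0

Build the Grundy sequence for pile A with g(k) = mex{g(k−s) : s ∈ {2, 3, 6}, s ≤ k}:
g(0) = mex{} = 0
g(1) = mex{} = 0
g(2) = mex{0} = 1
g(3) = mex{0} = 1
g(4) = mex{0,1} = 2
g(5) = mex{1} = 0
g(6) = mex{0,1,2} = 3
g(7) = mex{0,2} = 1
So g(7) = 1.
Grundy values for pile B (subtraction set {5, 6, 7}):
k:     0  1  2  3  4  5  6  7  8  9
g(k):  0  0  0  0  0  1  1  1  1  1
So g(9) = 1.
For pile C, compute g(0), g(1), … with moves {3, 5, 7}:
k:     0  1  2  3  4  5  6  7  8  9 10 11
g(k):  0  0  0  1  1  1  2  2  2  3  0  0
So g(11) = 0.
The value of a disjunctive sum is the nim-sum of the parts.
Combined value = 1 XOR 1 XOR 0 = 0.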